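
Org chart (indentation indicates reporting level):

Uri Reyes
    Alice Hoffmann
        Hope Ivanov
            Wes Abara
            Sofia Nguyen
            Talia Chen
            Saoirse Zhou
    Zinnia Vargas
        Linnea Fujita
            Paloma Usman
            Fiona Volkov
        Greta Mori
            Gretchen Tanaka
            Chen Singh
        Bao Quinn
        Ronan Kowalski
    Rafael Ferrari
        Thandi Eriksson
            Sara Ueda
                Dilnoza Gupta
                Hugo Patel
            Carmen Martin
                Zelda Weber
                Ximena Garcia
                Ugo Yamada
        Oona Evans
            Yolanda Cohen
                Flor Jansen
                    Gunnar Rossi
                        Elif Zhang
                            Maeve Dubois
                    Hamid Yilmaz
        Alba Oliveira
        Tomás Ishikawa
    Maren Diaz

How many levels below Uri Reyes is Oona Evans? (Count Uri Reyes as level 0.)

Chain from Oona Evans up to Uri Reyes: Oona Evans → Rafael Ferrari → Uri Reyes. That is 2 steps up, so Oona Evans is 2 levels below Uri Reyes.

2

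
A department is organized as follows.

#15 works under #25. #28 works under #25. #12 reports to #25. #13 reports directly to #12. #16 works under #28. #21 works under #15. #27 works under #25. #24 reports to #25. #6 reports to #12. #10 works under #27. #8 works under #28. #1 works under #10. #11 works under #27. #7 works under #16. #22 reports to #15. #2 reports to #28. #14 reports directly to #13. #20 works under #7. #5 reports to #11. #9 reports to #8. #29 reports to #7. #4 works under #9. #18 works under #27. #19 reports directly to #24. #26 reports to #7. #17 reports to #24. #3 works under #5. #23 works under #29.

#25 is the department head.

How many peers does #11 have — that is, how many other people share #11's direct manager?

#11 reports to #27. #27's other direct reports are #10, #18 — 2 peers.

2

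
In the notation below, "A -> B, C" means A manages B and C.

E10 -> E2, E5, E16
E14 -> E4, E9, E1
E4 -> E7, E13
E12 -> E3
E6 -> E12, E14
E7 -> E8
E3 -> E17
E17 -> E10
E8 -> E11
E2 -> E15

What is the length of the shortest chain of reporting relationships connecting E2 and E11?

E2 is 5 levels below E6, and E11 is 5 levels below E6 (their lowest common manager). The shortest path runs up from E2 to E6 and back down to E11: 5 + 5 = 10 links.

10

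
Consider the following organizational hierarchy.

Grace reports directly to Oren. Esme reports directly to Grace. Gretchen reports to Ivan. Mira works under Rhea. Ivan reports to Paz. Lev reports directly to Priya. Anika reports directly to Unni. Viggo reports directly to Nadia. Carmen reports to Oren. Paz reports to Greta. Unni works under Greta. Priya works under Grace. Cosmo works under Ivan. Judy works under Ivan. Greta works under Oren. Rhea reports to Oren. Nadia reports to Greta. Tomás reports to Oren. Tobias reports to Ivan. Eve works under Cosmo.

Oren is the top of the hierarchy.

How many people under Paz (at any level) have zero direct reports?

The people in Paz's organization with no one reporting to them are Gretchen, Judy, Tobias, Eve. That is 4.

4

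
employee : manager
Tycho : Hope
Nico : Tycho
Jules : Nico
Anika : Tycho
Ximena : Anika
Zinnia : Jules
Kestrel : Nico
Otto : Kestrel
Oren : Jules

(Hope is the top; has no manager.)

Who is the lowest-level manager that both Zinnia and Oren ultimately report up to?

Zinnia's chain of managers is Jules, Nico, Tycho, Hope. Oren's chain of managers is Jules, Nico, Tycho, Hope. The first manager that appears in both chains is Jules.

Jules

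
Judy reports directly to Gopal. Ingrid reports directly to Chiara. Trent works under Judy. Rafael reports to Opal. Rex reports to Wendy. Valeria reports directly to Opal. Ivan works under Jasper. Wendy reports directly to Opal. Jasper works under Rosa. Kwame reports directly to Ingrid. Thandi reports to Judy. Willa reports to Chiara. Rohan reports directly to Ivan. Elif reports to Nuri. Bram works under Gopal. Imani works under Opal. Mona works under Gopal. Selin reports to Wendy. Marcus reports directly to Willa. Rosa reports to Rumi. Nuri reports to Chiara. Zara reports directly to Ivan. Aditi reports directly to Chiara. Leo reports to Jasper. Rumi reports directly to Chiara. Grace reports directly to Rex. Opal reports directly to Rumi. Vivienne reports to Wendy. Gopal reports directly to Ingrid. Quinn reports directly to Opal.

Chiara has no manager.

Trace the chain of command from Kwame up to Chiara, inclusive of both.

Kwame reports to Ingrid. Ingrid reports to Chiara. Chiara is at the top.

Kwame -> Ingrid -> Chiara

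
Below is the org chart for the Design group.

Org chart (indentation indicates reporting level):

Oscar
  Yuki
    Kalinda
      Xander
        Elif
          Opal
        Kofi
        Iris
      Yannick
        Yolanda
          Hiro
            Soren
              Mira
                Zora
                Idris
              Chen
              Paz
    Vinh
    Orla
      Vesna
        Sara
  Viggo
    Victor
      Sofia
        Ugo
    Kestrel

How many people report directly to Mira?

2

Mira directly manages Zora, Idris. That is 2 direct reports.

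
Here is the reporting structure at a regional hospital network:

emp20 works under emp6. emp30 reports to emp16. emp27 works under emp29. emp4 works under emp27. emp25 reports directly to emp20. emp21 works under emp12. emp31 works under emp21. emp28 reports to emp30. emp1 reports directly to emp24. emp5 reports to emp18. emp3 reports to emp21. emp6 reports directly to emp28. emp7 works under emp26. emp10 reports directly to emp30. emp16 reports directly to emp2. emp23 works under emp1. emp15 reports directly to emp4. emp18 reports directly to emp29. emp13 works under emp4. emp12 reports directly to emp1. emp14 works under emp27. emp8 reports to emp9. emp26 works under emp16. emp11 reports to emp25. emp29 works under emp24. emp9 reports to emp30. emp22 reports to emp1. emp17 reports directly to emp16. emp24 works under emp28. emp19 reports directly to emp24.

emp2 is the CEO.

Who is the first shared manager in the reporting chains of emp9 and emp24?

emp9's chain of managers is emp30, emp16, emp2. emp24's chain of managers is emp28, emp30, emp16, emp2. The first manager that appears in both chains is emp30.

emp30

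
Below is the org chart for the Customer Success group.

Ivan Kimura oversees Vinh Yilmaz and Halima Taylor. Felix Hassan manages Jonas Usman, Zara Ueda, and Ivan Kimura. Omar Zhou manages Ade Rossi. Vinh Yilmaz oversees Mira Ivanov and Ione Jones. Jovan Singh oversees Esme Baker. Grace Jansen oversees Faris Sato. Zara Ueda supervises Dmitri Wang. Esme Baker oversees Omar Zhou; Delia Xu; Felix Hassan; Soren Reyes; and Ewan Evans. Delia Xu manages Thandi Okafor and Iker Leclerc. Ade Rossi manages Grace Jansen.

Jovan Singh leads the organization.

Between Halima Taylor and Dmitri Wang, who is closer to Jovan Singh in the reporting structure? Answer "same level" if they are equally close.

Both Halima Taylor and Dmitri Wang are 4 levels below Jovan Singh.

same level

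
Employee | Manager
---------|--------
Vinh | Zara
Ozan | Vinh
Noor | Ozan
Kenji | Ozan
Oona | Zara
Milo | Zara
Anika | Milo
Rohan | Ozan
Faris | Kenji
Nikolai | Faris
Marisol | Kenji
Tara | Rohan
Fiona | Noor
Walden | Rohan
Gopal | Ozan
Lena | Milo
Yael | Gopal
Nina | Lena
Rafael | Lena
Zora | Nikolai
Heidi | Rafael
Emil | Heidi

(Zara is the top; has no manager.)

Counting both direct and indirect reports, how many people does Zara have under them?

22

Zara directly manages Vinh, Oona, Milo. Under Vinh: Ozan, Gopal, Yael, Rohan, Walden, Tara, Kenji, Marisol, Faris, Nikolai, Zora, Noor, Fiona (13). Oona has no reports. Under Milo: Lena, Rafael, Heidi, Emil, Nina, Anika (6). So Zara's organization is 3 direct reports plus everyone under them: 14 + 1 + 7 = 22.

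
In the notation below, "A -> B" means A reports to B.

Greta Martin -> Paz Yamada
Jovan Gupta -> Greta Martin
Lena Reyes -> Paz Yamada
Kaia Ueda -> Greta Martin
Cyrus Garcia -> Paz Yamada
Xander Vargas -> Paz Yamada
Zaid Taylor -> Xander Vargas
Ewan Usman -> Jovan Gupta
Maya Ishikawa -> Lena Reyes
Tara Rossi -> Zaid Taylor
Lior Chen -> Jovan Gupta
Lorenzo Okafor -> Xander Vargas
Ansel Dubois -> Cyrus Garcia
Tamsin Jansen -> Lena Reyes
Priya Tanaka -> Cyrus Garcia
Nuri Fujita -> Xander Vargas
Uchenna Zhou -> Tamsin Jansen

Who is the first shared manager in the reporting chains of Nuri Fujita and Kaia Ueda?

Nuri Fujita's chain of managers is Xander Vargas, Paz Yamada. Kaia Ueda's chain of managers is Greta Martin, Paz Yamada. The first manager that appears in both chains is Paz Yamada.

Paz Yamada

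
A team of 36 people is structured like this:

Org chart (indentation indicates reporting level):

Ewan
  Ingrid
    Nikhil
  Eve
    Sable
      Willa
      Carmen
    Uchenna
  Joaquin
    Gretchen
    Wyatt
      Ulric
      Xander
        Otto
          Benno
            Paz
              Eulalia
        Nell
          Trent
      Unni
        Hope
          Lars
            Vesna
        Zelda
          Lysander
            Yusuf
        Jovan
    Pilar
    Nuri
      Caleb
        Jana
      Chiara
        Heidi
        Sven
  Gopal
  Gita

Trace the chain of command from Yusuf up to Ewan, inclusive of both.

Yusuf reports to Lysander. Lysander reports to Zelda. Zelda reports to Unni. Unni reports to Wyatt. Wyatt reports to Joaquin. Joaquin reports to Ewan. Ewan is at the top.

Yusuf -> Lysander -> Zelda -> Unni -> Wyatt -> Joaquin -> Ewan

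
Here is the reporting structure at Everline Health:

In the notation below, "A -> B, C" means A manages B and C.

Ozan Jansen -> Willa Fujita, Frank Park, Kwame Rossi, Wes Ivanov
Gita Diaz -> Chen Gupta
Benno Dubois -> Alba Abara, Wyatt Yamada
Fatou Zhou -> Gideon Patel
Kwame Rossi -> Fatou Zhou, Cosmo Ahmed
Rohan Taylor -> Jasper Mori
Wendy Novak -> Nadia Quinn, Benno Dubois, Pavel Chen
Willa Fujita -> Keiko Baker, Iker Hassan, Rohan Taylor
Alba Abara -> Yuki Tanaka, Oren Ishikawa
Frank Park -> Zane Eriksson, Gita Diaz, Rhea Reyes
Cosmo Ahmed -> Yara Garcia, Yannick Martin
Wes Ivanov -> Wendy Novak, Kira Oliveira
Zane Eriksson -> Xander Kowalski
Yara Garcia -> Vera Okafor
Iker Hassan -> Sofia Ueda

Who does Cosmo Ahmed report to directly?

Kwame Rossi

Cosmo Ahmed reports directly to Kwame Rossi.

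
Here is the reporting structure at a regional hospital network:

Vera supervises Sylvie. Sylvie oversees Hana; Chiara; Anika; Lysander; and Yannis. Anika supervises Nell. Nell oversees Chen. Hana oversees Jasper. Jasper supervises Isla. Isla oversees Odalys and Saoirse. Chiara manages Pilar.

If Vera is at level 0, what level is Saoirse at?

5

Chain from Saoirse up to Vera: Saoirse → Isla → Jasper → Hana → Sylvie → Vera. That is 5 steps up, so Saoirse is 5 levels below Vera.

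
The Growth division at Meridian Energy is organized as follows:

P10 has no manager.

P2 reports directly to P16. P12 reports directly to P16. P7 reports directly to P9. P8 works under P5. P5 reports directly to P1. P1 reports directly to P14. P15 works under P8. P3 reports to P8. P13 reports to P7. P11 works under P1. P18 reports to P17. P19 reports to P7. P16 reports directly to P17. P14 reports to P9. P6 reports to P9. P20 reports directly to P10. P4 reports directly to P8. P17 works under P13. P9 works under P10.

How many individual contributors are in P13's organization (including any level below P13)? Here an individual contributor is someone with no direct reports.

The people in P13's organization with no one reporting to them are P18, P2, P12. That is 3.

3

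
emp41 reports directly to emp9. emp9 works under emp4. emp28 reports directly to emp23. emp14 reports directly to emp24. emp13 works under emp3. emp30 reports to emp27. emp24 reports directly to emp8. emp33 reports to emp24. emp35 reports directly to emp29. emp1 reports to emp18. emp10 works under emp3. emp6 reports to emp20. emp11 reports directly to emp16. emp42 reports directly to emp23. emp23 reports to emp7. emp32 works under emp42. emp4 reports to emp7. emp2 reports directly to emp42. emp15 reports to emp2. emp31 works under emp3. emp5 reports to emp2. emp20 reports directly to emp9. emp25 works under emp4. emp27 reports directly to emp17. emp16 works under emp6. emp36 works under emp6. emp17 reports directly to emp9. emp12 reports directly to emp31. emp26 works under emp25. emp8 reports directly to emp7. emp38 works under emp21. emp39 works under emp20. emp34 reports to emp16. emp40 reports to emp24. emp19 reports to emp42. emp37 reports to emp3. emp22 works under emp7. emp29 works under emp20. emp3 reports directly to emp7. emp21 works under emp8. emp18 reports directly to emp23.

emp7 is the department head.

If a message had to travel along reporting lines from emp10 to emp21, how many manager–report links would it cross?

4

emp10 is 2 levels below emp7, and emp21 is 2 levels below emp7 (their lowest common manager). The shortest path runs up from emp10 to emp7 and back down to emp21: 2 + 2 = 4 links.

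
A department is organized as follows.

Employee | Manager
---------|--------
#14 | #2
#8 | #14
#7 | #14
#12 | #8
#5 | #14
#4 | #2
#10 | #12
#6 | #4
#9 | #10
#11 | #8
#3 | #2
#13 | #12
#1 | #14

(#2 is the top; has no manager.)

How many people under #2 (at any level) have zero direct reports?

8

The people in #2's organization with no one reporting to them are #3, #6, #1, #5, #7, #11, #13, #9. That is 8.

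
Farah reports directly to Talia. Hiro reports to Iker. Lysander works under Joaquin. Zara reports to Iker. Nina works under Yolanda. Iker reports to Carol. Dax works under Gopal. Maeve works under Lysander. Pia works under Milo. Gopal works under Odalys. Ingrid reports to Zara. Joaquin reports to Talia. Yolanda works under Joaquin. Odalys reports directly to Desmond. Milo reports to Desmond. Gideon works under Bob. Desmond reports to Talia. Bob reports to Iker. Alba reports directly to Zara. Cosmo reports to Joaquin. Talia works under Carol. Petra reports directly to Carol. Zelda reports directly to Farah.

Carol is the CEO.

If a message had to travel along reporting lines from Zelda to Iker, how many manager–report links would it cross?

4

Zelda is 3 levels below Carol, and Iker is 1 level below Carol (their lowest common manager). The shortest path runs up from Zelda to Carol and back down to Iker: 3 + 1 = 4 links.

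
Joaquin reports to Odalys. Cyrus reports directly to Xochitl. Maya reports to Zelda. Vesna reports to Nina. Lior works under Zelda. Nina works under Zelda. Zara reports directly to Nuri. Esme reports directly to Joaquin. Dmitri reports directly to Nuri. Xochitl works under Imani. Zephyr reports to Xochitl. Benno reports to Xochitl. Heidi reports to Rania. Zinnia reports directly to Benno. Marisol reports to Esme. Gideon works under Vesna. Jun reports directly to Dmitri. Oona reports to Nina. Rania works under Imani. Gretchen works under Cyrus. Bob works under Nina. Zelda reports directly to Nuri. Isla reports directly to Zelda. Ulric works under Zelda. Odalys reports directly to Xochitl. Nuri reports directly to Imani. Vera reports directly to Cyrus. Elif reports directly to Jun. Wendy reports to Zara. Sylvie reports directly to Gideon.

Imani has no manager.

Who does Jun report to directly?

Dmitri

Jun reports directly to Dmitri.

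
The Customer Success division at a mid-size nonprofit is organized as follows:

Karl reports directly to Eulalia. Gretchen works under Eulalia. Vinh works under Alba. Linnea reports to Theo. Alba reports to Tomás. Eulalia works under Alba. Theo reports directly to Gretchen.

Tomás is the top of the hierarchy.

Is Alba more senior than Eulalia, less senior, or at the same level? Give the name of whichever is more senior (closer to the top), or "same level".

Alba

Alba is 1 level below Tomás; Eulalia is 2. Alba is higher.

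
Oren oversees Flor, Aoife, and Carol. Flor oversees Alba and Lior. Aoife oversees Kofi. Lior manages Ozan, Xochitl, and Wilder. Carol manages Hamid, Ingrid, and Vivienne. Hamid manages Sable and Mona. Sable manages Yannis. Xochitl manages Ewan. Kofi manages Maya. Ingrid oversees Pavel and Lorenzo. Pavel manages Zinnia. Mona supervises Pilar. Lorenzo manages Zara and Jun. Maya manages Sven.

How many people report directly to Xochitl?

1

Xochitl directly manages Ewan. That is 1 direct report.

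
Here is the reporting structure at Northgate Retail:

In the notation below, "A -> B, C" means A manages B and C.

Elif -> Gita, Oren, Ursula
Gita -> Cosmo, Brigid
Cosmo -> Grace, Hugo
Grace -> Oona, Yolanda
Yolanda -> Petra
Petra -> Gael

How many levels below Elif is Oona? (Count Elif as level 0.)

4

Chain from Oona up to Elif: Oona → Grace → Cosmo → Gita → Elif. That is 4 steps up, so Oona is 4 levels below Elif.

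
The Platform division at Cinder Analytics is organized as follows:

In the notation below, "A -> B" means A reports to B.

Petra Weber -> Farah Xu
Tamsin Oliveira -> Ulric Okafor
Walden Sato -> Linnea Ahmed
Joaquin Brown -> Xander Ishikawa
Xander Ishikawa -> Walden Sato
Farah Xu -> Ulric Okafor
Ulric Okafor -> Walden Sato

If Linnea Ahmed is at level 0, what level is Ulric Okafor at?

2

Chain from Ulric Okafor up to Linnea Ahmed: Ulric Okafor → Walden Sato → Linnea Ahmed. That is 2 steps up, so Ulric Okafor is 2 levels below Linnea Ahmed.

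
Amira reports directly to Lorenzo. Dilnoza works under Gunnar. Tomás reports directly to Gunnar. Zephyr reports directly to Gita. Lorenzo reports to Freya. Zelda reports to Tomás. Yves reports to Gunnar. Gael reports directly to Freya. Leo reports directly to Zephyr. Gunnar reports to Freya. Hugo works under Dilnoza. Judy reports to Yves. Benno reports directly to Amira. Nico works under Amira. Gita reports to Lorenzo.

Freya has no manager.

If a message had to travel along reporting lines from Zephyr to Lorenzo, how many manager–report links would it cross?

Zephyr is in Lorenzo's organization: the chain from Zephyr up to Lorenzo is Zephyr → Gita → Lorenzo, which is 2 links.

2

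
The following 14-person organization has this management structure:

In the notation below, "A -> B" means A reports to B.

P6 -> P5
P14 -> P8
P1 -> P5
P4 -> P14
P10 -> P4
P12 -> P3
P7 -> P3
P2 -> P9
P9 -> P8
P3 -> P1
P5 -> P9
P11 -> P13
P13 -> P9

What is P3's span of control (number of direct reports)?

P3 directly manages P12, P7. That is 2 direct reports.

2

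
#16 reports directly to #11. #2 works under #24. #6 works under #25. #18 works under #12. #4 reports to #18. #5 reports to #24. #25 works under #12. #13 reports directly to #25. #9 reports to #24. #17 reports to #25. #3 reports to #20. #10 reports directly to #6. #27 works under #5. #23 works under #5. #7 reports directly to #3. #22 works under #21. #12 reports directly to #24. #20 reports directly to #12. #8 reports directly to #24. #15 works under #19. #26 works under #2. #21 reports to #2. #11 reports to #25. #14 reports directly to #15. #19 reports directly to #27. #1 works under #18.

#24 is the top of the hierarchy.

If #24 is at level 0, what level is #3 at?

3

Chain from #3 up to #24: #3 → #20 → #12 → #24. That is 3 steps up, so #3 is 3 levels below #24.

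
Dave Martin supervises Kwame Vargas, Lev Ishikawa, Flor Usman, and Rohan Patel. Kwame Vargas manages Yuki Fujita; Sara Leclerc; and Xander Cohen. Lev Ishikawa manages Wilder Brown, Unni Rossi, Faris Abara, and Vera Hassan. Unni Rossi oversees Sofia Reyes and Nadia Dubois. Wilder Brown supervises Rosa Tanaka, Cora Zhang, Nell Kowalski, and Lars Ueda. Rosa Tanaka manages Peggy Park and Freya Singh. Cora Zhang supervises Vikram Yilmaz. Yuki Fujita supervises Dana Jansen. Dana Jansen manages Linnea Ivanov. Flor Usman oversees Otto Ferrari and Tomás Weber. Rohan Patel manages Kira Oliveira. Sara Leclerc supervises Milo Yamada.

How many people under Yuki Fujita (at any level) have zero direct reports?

The only person in Yuki Fujita's organization with no one reporting to them is Linnea Ivanov. That is 1.

1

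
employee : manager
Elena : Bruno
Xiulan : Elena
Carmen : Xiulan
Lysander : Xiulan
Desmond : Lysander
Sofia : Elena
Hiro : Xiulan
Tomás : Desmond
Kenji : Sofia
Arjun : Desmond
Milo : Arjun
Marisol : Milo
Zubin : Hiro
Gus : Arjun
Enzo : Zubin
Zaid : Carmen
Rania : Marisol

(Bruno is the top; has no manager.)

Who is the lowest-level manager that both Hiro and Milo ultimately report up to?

Xiulan

Hiro's chain of managers is Xiulan, Elena, Bruno. Milo's chain of managers is Arjun, Desmond, Lysander, Xiulan, Elena, Bruno. The first manager that appears in both chains is Xiulan.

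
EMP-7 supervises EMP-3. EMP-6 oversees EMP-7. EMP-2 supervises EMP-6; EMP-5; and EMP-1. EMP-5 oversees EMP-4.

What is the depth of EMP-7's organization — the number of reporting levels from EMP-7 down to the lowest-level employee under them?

The longest chain under EMP-7 runs EMP-7 → EMP-3, which is 1 level below EMP-7.

1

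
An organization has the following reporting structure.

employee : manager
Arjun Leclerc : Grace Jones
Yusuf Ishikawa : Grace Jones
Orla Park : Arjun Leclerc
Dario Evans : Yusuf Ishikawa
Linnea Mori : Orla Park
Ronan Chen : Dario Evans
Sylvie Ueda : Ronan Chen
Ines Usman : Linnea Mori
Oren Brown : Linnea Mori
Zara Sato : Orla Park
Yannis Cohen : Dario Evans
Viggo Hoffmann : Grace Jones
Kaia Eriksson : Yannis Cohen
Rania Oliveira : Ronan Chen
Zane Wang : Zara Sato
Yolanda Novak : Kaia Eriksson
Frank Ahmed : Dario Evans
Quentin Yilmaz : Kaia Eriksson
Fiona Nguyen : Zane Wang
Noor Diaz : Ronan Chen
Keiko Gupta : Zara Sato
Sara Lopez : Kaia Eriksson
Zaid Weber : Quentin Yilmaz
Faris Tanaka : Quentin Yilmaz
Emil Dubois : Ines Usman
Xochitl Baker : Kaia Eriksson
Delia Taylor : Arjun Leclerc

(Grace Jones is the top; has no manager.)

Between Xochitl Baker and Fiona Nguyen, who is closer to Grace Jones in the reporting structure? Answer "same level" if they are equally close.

Both Xochitl Baker and Fiona Nguyen are 5 levels below Grace Jones.

same level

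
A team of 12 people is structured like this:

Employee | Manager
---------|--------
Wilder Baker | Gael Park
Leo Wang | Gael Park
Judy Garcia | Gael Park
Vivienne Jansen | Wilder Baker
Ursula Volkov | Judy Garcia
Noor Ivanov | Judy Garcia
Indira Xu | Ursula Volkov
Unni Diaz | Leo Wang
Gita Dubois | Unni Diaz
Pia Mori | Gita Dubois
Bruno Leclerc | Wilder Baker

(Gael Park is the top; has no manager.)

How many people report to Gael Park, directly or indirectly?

11

Gael Park directly manages Wilder Baker, Leo Wang, Judy Garcia. Under Wilder Baker: Bruno Leclerc, Vivienne Jansen (2). Under Leo Wang: Unni Diaz, Gita Dubois, Pia Mori (3). Under Judy Garcia: Noor Ivanov, Ursula Volkov, Indira Xu (3). So Gael Park's organization is 3 direct reports plus everyone under them: 3 + 4 + 4 = 11.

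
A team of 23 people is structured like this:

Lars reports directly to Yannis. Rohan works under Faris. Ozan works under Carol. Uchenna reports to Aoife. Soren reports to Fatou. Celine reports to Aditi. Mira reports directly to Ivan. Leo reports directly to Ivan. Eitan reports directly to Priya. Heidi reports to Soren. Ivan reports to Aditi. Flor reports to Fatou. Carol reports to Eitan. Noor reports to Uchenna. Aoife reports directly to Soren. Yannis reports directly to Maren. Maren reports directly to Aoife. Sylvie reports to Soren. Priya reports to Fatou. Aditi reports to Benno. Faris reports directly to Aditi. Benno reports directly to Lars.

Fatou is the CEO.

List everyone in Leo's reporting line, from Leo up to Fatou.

Leo reports to Ivan. Ivan reports to Aditi. Aditi reports to Benno. Benno reports to Lars. Lars reports to Yannis. Yannis reports to Maren. Maren reports to Aoife. Aoife reports to Soren. Soren reports to Fatou. Fatou is at the top.

Leo -> Ivan -> Aditi -> Benno -> Lars -> Yannis -> Maren -> Aoife -> Soren -> Fatou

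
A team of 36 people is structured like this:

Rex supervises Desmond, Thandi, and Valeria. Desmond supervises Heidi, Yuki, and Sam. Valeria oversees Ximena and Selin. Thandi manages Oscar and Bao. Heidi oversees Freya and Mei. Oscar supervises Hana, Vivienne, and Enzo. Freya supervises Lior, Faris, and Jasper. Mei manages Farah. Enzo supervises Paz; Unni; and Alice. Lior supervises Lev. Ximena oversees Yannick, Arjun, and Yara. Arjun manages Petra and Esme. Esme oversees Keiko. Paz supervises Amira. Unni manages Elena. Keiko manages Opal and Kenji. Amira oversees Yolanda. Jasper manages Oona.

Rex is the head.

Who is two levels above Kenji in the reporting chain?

Esme

Kenji reports to Keiko, and Keiko reports to Esme. So Kenji's skip-level manager is Esme.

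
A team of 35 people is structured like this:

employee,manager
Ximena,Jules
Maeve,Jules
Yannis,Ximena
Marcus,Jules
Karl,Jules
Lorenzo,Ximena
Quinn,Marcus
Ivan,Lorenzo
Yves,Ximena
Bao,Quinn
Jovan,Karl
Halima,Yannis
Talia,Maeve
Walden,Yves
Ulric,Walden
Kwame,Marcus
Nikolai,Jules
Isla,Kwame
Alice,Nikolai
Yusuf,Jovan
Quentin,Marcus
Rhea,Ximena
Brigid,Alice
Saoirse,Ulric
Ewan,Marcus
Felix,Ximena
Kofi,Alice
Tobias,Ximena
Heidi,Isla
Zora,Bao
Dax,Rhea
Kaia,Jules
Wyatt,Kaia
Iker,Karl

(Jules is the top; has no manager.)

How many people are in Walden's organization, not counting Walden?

Walden directly manages Ulric. Under Ulric: Saoirse (1). That's 2 in total.

2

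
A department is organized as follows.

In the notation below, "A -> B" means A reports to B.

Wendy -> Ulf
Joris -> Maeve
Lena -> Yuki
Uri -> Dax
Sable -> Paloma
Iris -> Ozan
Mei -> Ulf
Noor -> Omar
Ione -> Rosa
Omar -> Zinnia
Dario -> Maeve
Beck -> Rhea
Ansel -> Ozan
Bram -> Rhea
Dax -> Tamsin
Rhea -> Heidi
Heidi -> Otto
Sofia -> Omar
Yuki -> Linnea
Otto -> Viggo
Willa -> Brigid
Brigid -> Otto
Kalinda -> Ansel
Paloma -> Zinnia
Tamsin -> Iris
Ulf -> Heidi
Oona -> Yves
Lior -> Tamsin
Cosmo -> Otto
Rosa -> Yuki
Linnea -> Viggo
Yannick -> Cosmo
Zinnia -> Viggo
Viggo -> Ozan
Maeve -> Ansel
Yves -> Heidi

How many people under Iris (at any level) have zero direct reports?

The people in Iris's organization with no one reporting to them are Uri, Lior. That is 2.

2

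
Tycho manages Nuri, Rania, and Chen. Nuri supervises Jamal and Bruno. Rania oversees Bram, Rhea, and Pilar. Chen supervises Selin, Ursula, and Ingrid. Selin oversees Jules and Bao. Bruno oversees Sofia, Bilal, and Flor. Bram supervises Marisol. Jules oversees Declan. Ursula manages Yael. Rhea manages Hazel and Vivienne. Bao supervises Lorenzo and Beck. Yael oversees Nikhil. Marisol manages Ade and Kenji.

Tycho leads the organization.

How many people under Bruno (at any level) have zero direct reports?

3

The people in Bruno's organization with no one reporting to them are Flor, Bilal, Sofia. That is 3.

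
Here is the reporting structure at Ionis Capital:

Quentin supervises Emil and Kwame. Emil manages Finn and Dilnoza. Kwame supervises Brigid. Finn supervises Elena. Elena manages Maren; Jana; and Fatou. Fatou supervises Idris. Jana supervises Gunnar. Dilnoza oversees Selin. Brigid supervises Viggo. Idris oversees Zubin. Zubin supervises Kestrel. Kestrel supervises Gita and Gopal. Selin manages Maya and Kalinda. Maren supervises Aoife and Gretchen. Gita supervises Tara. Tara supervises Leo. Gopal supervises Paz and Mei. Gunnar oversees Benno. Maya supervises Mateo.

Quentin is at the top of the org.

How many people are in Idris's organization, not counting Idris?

8

Idris directly manages Zubin. Under Zubin: Kestrel, Gopal, Mei, Paz, Gita, Tara, Leo (7). That's 8 in total.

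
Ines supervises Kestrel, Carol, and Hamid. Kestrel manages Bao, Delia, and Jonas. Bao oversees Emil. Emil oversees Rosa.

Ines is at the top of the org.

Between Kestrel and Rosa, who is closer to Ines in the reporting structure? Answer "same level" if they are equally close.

Kestrel is 1 level below Ines; Rosa is 4. Kestrel is higher.

Kestrel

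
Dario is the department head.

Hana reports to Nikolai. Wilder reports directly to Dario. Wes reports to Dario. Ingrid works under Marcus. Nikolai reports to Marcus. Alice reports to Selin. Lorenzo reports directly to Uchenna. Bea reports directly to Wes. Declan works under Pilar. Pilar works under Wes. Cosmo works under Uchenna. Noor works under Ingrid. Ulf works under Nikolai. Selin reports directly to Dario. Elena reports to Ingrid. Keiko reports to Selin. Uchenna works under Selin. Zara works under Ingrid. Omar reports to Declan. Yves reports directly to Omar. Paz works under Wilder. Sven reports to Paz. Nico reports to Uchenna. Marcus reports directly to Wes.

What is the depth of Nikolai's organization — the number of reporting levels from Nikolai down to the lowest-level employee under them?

The longest chain under Nikolai runs Nikolai → Ulf, which is 1 level below Nikolai.

1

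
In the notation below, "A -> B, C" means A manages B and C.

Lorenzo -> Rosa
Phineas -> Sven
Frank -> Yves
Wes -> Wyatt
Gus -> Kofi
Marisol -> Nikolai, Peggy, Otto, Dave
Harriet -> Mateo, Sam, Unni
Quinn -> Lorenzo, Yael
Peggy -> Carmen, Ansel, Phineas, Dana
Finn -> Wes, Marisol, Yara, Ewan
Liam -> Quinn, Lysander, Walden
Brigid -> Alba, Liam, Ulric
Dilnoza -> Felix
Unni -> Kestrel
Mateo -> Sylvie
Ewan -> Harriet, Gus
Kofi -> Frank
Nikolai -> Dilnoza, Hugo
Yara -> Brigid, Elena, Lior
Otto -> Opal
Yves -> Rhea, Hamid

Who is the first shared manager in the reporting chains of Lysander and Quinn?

Lysander's chain of managers is Liam, Brigid, Yara, Finn. Quinn's chain of managers is Liam, Brigid, Yara, Finn. The first manager that appears in both chains is Liam.

Liam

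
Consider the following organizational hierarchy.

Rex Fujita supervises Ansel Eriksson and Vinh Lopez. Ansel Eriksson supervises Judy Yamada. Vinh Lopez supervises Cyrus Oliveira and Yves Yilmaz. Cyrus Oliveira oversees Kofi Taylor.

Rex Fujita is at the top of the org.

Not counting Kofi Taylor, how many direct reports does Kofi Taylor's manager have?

0

Kofi Taylor reports to Cyrus Oliveira, and Cyrus Oliveira has no other direct reports. Kofi Taylor has 0 peers.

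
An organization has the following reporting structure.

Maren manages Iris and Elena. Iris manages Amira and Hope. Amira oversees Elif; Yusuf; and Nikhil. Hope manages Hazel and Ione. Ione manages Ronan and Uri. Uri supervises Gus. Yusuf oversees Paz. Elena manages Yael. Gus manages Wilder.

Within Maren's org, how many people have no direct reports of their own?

7

The people in Maren's organization with no one reporting to them are Yael, Wilder, Ronan, Hazel, Nikhil, Paz, Elif. That is 7.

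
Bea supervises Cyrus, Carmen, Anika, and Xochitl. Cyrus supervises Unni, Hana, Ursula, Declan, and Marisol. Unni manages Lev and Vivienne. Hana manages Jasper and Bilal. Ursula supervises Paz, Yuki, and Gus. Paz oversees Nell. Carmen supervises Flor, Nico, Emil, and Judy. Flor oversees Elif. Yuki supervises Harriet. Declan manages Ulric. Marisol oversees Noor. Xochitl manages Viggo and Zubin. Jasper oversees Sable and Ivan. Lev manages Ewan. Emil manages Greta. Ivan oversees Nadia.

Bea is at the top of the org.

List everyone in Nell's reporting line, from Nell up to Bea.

Nell -> Paz -> Ursula -> Cyrus -> Bea

Nell reports to Paz. Paz reports to Ursula. Ursula reports to Cyrus. Cyrus reports to Bea. Bea is at the top.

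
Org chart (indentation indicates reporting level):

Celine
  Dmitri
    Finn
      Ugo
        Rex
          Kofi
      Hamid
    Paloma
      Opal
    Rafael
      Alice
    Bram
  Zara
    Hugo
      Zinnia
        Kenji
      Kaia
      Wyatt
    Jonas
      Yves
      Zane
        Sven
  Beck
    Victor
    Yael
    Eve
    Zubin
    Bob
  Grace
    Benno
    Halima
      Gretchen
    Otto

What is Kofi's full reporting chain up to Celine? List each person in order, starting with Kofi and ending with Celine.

Kofi reports to Rex. Rex reports to Ugo. Ugo reports to Finn. Finn reports to Dmitri. Dmitri reports to Celine. Celine is at the top.

Kofi -> Rex -> Ugo -> Finn -> Dmitri -> Celine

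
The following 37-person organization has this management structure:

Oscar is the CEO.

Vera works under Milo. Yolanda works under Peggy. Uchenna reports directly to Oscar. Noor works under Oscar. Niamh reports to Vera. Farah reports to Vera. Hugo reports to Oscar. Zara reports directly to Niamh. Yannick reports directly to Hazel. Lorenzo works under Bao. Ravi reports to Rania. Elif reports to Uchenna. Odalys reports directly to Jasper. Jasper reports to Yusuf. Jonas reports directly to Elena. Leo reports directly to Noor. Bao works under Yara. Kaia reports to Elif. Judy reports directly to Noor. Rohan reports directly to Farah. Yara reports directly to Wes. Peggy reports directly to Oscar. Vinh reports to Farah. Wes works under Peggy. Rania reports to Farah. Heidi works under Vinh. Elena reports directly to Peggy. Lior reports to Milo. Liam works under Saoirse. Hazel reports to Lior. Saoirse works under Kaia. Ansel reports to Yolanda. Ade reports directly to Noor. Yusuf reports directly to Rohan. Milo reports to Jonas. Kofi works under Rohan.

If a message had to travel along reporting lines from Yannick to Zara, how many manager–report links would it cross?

6

Yannick is 3 levels below Milo, and Zara is 3 levels below Milo (their lowest common manager). The shortest path runs up from Yannick to Milo and back down to Zara: 3 + 3 = 6 links.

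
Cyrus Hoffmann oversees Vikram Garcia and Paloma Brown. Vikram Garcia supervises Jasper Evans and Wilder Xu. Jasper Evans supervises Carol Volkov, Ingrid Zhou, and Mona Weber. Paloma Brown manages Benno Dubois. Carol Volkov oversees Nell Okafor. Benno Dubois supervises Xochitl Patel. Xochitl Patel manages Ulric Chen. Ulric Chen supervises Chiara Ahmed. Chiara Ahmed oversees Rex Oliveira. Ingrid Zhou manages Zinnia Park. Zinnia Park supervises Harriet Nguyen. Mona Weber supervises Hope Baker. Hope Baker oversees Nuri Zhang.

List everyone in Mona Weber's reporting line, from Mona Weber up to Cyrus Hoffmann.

Mona Weber reports to Jasper Evans. Jasper Evans reports to Vikram Garcia. Vikram Garcia reports to Cyrus Hoffmann. Cyrus Hoffmann is at the top.

Mona Weber -> Jasper Evans -> Vikram Garcia -> Cyrus Hoffmann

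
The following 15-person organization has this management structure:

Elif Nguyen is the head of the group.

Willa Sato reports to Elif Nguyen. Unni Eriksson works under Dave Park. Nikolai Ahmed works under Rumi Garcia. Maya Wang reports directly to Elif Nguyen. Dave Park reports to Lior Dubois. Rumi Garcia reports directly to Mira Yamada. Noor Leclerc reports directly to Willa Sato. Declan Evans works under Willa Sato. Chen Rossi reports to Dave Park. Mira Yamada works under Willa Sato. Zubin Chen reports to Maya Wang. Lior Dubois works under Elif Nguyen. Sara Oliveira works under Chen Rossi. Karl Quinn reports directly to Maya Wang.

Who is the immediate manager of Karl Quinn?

Karl Quinn reports directly to Maya Wang.

Maya Wang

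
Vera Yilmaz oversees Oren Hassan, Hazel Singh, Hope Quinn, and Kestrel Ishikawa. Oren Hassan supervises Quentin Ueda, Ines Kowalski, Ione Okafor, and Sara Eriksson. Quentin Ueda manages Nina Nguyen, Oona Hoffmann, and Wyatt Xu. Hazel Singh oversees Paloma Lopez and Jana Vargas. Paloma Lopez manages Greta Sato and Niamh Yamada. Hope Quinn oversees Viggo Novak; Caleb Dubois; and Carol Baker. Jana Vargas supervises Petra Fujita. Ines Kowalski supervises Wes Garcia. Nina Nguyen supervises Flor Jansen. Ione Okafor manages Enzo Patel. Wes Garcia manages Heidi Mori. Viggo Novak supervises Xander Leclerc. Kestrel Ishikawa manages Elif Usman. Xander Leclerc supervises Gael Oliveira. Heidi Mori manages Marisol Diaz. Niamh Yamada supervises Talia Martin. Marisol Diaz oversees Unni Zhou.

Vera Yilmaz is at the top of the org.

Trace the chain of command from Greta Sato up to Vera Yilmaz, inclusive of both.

Greta Sato reports to Paloma Lopez. Paloma Lopez reports to Hazel Singh. Hazel Singh reports to Vera Yilmaz. Vera Yilmaz is at the top.

Greta Sato -> Paloma Lopez -> Hazel Singh -> Vera Yilmaz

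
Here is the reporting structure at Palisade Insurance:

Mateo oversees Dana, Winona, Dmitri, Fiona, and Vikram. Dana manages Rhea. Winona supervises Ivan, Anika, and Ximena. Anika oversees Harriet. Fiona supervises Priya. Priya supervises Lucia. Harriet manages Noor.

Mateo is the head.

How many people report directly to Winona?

3

Winona directly manages Ivan, Anika, Ximena. That is 3 direct reports.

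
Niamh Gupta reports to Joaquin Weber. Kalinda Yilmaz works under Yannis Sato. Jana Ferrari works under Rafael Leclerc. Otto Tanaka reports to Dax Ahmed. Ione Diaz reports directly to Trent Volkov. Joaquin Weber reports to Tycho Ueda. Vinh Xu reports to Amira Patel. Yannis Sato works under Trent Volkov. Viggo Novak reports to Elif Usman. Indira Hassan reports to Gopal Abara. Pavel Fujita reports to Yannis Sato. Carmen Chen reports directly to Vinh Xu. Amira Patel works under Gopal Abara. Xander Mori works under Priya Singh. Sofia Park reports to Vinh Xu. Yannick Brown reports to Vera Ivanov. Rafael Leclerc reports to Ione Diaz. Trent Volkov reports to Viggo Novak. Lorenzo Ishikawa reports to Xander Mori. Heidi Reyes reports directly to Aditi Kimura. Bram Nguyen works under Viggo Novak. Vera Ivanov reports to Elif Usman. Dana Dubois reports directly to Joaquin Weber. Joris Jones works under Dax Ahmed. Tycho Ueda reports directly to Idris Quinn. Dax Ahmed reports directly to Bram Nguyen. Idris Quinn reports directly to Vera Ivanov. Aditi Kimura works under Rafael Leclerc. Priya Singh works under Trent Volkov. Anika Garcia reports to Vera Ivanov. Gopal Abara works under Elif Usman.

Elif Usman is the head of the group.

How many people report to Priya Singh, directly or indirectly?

Priya Singh directly manages Xander Mori. Under Xander Mori: Lorenzo Ishikawa (1). That's 2 in total.

2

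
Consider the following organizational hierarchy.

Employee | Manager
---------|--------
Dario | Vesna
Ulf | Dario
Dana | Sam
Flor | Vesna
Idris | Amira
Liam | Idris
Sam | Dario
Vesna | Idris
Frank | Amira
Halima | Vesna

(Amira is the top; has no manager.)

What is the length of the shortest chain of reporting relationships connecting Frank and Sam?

Frank is 1 level below Amira, and Sam is 4 levels below Amira (their lowest common manager). The shortest path runs up from Frank to Amira and back down to Sam: 1 + 4 = 5 links.

5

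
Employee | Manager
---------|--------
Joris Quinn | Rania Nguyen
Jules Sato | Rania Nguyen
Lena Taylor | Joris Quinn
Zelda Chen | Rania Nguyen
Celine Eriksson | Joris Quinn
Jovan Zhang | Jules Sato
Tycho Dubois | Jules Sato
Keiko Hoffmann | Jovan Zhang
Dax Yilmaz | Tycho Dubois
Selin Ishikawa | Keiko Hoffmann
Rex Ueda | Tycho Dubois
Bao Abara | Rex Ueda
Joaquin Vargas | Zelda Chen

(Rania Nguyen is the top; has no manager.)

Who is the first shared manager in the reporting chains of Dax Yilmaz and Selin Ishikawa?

Dax Yilmaz's chain of managers is Tycho Dubois, Jules Sato, Rania Nguyen. Selin Ishikawa's chain of managers is Keiko Hoffmann, Jovan Zhang, Jules Sato, Rania Nguyen. The first manager that appears in both chains is Jules Sato.

Jules Sato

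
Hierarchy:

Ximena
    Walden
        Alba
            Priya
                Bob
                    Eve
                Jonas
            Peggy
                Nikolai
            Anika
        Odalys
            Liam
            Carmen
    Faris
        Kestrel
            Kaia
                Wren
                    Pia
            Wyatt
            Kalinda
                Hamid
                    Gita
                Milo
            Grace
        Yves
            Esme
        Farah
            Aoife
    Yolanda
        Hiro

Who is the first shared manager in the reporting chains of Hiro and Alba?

Ximena

Hiro's chain of managers is Yolanda, Ximena. Alba's chain of managers is Walden, Ximena. The first manager that appears in both chains is Ximena.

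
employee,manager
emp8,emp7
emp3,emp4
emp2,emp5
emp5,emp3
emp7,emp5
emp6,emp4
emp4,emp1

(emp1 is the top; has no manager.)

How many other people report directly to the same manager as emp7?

emp7 reports to emp5. emp5's other direct reports are emp2 — 1 peer.

1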